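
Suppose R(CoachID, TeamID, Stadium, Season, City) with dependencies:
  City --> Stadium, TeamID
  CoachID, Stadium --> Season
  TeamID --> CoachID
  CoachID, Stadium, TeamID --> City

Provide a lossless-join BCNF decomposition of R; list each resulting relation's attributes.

{City, Stadium, TeamID}; {CoachID, Season, Stadium}; {CoachID, TeamID}

Candidate keys of the original relation: {City}, {Stadium, TeamID}.
In {City, CoachID, Season, Stadium, TeamID}, {CoachID, Stadium} is not a superkey ({CoachID, Stadium}⁺ restricted to this set is {CoachID, Season, Stadium}), so split on CoachID, Stadium --> Season into {CoachID, Season, Stadium} and {City, CoachID, Stadium, TeamID}.
{CoachID, Season, Stadium} is in BCNF.
In {City, CoachID, Stadium, TeamID}, {TeamID} is not a superkey ({TeamID}⁺ restricted to this set is {CoachID, TeamID}), so split on TeamID --> CoachID into {CoachID, TeamID} and {City, Stadium, TeamID}.
{CoachID, TeamID} is in BCNF.
{City, Stadium, TeamID} is in BCNF.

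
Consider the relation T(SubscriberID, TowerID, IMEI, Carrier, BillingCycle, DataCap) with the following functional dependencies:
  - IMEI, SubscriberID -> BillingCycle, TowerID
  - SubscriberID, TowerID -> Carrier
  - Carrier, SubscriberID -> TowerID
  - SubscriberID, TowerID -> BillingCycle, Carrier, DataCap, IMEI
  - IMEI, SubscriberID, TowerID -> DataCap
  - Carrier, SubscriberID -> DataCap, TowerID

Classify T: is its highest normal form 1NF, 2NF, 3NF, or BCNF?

Candidate keys: {Carrier, SubscriberID}, {IMEI, SubscriberID}, {SubscriberID, TowerID}. Prime attributes: {Carrier, IMEI, SubscriberID, TowerID}.
The left-hand side of every FD is a superkey, so BCNF is satisfied.

BCNF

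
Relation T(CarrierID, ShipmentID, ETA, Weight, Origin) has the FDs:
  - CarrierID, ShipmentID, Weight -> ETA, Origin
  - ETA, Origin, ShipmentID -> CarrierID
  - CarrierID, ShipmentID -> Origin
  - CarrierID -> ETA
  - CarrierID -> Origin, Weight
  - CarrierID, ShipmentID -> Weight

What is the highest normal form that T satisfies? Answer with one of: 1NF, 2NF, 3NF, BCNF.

1NF

Candidate keys: {CarrierID, ShipmentID}, {ETA, Origin, ShipmentID}. Prime attributes: {CarrierID, ETA, Origin, ShipmentID}.
CarrierID -> ETA breaks BCNF: {CarrierID}⁺ = {CarrierID, ETA, Origin, Weight}, so {CarrierID} is not a superkey.
CarrierID -> Origin, Weight determines the non-prime attribute {Weight} from a non-superkey — 3NF is violated.
{CarrierID} is a proper subset of the key {CarrierID, ShipmentID}, and {CarrierID}⁺ contains the non-prime attribute {Weight} — a partial dependency, so 2NF is violated.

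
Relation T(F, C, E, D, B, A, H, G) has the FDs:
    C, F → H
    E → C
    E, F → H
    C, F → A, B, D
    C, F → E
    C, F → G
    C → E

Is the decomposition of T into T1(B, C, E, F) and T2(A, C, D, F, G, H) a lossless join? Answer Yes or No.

The shared attributes are {C, F} and {C, F}⁺ = {A, B, C, D, E, F, G, H}.
This includes all of T1, so the common attributes are a superkey of T1 — the join is lossless.

Yes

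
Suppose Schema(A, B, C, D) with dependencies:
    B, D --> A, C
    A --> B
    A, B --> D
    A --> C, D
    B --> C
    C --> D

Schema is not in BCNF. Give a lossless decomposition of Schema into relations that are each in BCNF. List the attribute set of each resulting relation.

Candidate keys of the original relation: {A}, {B}.
Within {A, B, C, D}: {C}⁺ ∩ {A, B, C, D} = {C, D}, not the whole set, so C --> D violates BCNF; decompose into {C, D} and {A, B, C}.
{C, D} has no BCNF violation.
{A, B, C} has no BCNF violation.

{A, B, C}; {C, D}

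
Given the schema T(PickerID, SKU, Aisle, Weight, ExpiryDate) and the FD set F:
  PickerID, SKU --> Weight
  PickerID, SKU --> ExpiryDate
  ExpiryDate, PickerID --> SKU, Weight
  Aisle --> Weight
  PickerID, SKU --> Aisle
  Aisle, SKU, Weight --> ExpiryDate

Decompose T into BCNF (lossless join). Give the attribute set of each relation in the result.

Candidate keys of the original relation: {ExpiryDate, PickerID}, {PickerID, SKU}.
In {Aisle, ExpiryDate, PickerID, SKU, Weight}, {Aisle} is not a superkey ({Aisle}⁺ restricted to this set is {Aisle, Weight}), so split on Aisle --> Weight into {Aisle, Weight} and {Aisle, ExpiryDate, PickerID, SKU}.
{Aisle, Weight} is in BCNF.
In {Aisle, ExpiryDate, PickerID, SKU}, {Aisle, SKU} is not a superkey ({Aisle, SKU}⁺ restricted to this set is {Aisle, ExpiryDate, SKU}), so split on Aisle, SKU --> ExpiryDate into {Aisle, ExpiryDate, SKU} and {Aisle, PickerID, SKU}.
{Aisle, ExpiryDate, SKU} is in BCNF.
{Aisle, PickerID, SKU} is in BCNF.

{Aisle, ExpiryDate, SKU}; {Aisle, PickerID, SKU}; {Aisle, Weight}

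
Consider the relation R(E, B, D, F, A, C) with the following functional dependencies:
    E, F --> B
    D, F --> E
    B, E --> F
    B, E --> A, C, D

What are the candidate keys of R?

{B, E}⁺ = {A, B, C, D, E, F} — all of the relation — so {B, E} is a candidate key.
{D, F}⁺ = {A, B, C, D, E, F} — all of the relation — so {D, F} is a candidate key.
{E, F}⁺ = {A, B, C, D, E, F} — all of the relation — so {E, F} is a candidate key.
No proper subset of any of these is a key, and no other minimal superkey exists.

{B, E}, {D, F}, {E, F}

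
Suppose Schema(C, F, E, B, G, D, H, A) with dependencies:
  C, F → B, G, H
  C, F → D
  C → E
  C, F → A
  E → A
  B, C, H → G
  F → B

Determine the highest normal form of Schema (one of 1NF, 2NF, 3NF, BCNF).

1NF

Candidate key: {C, F}. Prime attributes: {C, F}.
For C → E we have {C}⁺ = {A, C, E}; {C} is not a superkey, so BCNF fails.
C → E determines the non-prime attribute {E} from a non-superkey — 3NF is violated.
Since {C} ⊂ {C, F} and {C}⁺ ⊇ {A, E} with {A, E} non-prime, there is a partial dependency; 2NF fails.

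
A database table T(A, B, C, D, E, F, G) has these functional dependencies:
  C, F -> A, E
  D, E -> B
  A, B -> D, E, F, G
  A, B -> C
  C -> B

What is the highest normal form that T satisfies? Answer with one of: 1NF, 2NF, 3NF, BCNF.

Candidate keys: {A, B}, {A, C}, {A, D, E}, {C, F}. Prime attributes: {A, B, C, D, E, F}.
D, E -> B breaks BCNF: {D, E}⁺ = {B, D, E}, so {D, E} is not a superkey.
Its right-hand attributes {B} are all prime, as are those of every other non-superkey FD — the relation is in 3NF.

3NF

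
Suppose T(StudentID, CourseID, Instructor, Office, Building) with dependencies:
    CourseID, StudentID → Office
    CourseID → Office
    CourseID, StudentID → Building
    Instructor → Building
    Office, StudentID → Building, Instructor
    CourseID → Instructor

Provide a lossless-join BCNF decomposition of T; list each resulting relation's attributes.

{Building, Instructor}; {CourseID, Instructor, Office}; {CourseID, StudentID}

Candidate key of the original relation: {CourseID, StudentID}.
Within {Building, CourseID, Instructor, Office, StudentID}: {CourseID}⁺ ∩ {Building, CourseID, Instructor, Office, StudentID} = {Building, CourseID, Instructor, Office}, not the whole set, so CourseID → Building, Instructor, Office violates BCNF; decompose into {Building, CourseID, Instructor, Office} and {CourseID, StudentID}.
Within {Building, CourseID, Instructor, Office}: {Instructor}⁺ ∩ {Building, CourseID, Instructor, Office} = {Building, Instructor}, not the whole set, so Instructor → Building violates BCNF; decompose into {Building, Instructor} and {CourseID, Instructor, Office}.
{Building, Instructor} is in BCNF.
{CourseID, Instructor, Office} is in BCNF.
{CourseID, StudentID} is in BCNF.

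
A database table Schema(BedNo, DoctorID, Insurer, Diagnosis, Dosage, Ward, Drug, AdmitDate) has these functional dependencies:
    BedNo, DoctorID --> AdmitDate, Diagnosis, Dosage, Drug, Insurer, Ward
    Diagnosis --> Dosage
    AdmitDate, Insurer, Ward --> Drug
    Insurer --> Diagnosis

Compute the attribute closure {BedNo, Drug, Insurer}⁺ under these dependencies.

{BedNo, Diagnosis, Dosage, Drug, Insurer}

Start with {BedNo, Drug, Insurer}.
Insurer --> Diagnosis applies; add {Diagnosis} → now {BedNo, Diagnosis, Drug, Insurer}.
Diagnosis --> Dosage applies; add {Dosage} → now {BedNo, Diagnosis, Dosage, Drug, Insurer}.
No further FD applies.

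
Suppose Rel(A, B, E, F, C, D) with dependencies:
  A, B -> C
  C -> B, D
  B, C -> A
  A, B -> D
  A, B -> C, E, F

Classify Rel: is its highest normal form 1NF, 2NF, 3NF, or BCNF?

BCNF

Candidate keys: {A, B}, {C}. Prime attributes: {A, B, C}.
The left-hand side of every FD is a superkey, so BCNF is satisfied.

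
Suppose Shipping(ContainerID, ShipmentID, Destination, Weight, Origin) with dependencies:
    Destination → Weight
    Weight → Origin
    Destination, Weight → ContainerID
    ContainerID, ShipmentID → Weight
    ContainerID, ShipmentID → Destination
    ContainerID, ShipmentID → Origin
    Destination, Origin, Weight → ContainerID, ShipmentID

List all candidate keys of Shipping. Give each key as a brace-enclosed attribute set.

{Destination}⁺ = {ContainerID, Destination, Origin, ShipmentID, Weight}, which is every attribute, so {Destination} is a candidate key.
{ContainerID, ShipmentID}⁺ = {ContainerID, Destination, Origin, ShipmentID, Weight}, which is every attribute, so {ContainerID, ShipmentID} is a candidate key.
These are minimal and exhaustive — every other superkey contains one of them.

{ContainerID, ShipmentID}, {Destination}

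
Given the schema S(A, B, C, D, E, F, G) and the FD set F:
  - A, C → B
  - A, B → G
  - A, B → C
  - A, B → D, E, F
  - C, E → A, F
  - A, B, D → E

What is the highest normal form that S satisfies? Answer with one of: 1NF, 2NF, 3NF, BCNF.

BCNF

Candidate keys: {A, B}, {A, C}, {C, E}. Prime attributes: {A, B, C, E}.
Every FD has a superkey on the left, so the relation is in BCNF.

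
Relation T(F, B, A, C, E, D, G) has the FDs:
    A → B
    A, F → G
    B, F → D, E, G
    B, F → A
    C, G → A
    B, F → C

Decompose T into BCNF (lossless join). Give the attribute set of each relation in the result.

Candidate keys of the original relation: {A, F}, {B, F}, {C, F, G}.
In {A, B, C, D, E, F, G}, {A} is not a superkey ({A}⁺ restricted to this set is {A, B}), so split on A → B into {A, B} and {A, C, D, E, F, G}.
{A, B} is in BCNF.
In {A, C, D, E, F, G}, {C, G} is not a superkey ({C, G}⁺ restricted to this set is {A, C, G}), so split on C, G → A into {A, C, G} and {C, D, E, F, G}.
{A, C, G} is in BCNF.
{C, D, E, F, G} is in BCNF.

{A, B}; {A, C, G}; {C, D, E, F, G}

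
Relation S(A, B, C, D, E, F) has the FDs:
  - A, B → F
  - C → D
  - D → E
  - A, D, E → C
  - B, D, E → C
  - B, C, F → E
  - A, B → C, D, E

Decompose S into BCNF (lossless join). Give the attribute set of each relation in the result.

Candidate key of the original relation: {A, B}.
{A, B, C, D, E, F}: {C} determines {C, D, E} here but is not a superkey — split on C → D, E, giving {C, D, E} and {A, B, C, F}.
{C, D, E}: {D} determines {D, E} here but is not a superkey — split on D → E, giving {D, E} and {C, D}.
{D, E} has no BCNF violation.
{C, D} has no BCNF violation.
{A, B, C, F} has no BCNF violation.

{A, B, C, F}; {C, D}; {D, E}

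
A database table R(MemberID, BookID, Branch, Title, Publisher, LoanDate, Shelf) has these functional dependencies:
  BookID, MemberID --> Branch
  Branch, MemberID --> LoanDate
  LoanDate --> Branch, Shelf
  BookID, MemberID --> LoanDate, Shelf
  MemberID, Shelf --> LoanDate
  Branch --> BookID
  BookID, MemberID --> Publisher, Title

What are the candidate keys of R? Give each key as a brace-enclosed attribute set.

{MemberID} never appears on the right of any FD, so every key must include it.
{BookID, MemberID}⁺ = {BookID, Branch, LoanDate, MemberID, Publisher, Shelf, Title} — all of the relation — so {BookID, MemberID} is a candidate key.
{Branch, MemberID}⁺ = {BookID, Branch, LoanDate, MemberID, Publisher, Shelf, Title} — all of the relation — so {Branch, MemberID} is a candidate key.
{LoanDate, MemberID}⁺ = {BookID, Branch, LoanDate, MemberID, Publisher, Shelf, Title} — all of the relation — so {LoanDate, MemberID} is a candidate key.
{MemberID, Shelf}⁺ = {BookID, Branch, LoanDate, MemberID, Publisher, Shelf, Title} — all of the relation — so {MemberID, Shelf} is a candidate key.
Any other superkey properly contains one of these, so there are no further candidate keys.

{BookID, MemberID}, {Branch, MemberID}, {LoanDate, MemberID}, {MemberID, Shelf}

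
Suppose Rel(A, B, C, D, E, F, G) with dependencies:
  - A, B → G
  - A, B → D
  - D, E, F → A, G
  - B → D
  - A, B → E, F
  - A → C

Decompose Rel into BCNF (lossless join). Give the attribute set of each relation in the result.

Candidate keys of the original relation: {A, B}, {B, E, F}.
{A, B, C, D, E, F, G}: {D, E, F} determines {A, C, D, E, F, G} here but is not a superkey — split on D, E, F → A, C, G, giving {A, C, D, E, F, G} and {B, D, E, F}.
{A, C, D, E, F, G}: {A} determines {A, C} here but is not a superkey — split on A → C, giving {A, C} and {A, D, E, F, G}.
{A, C}: every determinant is a superkey — BCNF.
{A, D, E, F, G}: every determinant is a superkey — BCNF.
{B, D, E, F}: {B} determines {B, D} here but is not a superkey — split on B → D, giving {B, D} and {B, E, F}.
{B, D}: every determinant is a superkey — BCNF.
{B, E, F}: every determinant is a superkey — BCNF.

{A, C}; {A, D, E, F, G}; {B, D}; {B, E, F}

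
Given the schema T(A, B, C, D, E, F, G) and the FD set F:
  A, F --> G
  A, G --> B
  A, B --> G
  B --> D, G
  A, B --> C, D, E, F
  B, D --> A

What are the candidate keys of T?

Closure of {B} is {A, B, C, D, E, F, G}, the whole schema; {B} is a candidate key.
Closure of {A, F} is {A, B, C, D, E, F, G}, the whole schema; {A, F} is a candidate key.
Closure of {A, G} is {A, B, C, D, E, F, G}, the whole schema; {A, G} is a candidate key.
These are minimal and exhaustive — every other superkey contains one of them.

{A, F}, {A, G}, {B}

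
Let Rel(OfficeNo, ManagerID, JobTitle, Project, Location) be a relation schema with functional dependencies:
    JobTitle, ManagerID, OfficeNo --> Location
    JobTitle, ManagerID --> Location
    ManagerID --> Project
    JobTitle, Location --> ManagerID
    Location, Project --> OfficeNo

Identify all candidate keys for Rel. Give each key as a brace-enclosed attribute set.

{JobTitle, Location}, {JobTitle, ManagerID}

{JobTitle} never appears on the right of any FD, so every key must include it.
{JobTitle, Location}⁺ = {JobTitle, Location, ManagerID, OfficeNo, Project} — all of the relation — so {JobTitle, Location} is a candidate key.
{JobTitle, ManagerID}⁺ = {JobTitle, Location, ManagerID, OfficeNo, Project} — all of the relation — so {JobTitle, ManagerID} is a candidate key.
Any other superkey properly contains one of these, so there are no further candidate keys.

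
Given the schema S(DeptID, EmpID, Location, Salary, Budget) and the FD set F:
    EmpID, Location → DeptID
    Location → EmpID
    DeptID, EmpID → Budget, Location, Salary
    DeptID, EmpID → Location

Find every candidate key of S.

{Location} is a candidate key since {Location}⁺ = {Budget, DeptID, EmpID, Location, Salary} covers every attribute.
{DeptID, EmpID} is a candidate key since {DeptID, EmpID}⁺ = {Budget, DeptID, EmpID, Location, Salary} covers every attribute.
Any other superkey properly contains one of these, so there are no further candidate keys.

{DeptID, EmpID}, {Location}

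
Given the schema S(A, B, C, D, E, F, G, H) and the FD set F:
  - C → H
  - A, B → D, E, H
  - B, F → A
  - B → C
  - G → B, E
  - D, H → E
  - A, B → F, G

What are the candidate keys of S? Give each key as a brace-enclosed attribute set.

{A, B}, {A, G}, {B, F}, {F, G}

Closure of {A, B} is {A, B, C, D, E, F, G, H}, the whole schema; {A, B} is a candidate key.
Closure of {A, G} is {A, B, C, D, E, F, G, H}, the whole schema; {A, G} is a candidate key.
Closure of {B, F} is {A, B, C, D, E, F, G, H}, the whole schema; {B, F} is a candidate key.
Closure of {F, G} is {A, B, C, D, E, F, G, H}, the whole schema; {F, G} is a candidate key.
Any other superkey properly contains one of these, so there are no further candidate keys.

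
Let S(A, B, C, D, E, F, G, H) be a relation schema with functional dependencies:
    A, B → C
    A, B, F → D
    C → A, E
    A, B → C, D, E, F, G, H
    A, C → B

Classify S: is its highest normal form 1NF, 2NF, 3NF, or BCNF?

Candidate keys: {A, B}, {C}. Prime attributes: {A, B, C}.
The left-hand side of every FD is a superkey, so BCNF is satisfied.

BCNF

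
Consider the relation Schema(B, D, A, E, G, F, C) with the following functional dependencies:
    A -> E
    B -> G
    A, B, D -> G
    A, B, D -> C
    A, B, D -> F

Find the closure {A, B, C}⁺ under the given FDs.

{A, B, C, E, G}

Start with {A, B, C}.
A -> E applies; add {E} → now {A, B, C, E}.
B -> G applies; add {G} → now {A, B, C, E, G}.
No further FD applies.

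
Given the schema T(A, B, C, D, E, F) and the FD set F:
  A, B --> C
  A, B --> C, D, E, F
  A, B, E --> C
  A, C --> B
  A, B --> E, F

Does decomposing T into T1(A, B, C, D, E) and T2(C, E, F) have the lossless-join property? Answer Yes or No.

No

The shared attributes are {C, E} and {C, E}⁺ = {C, E}.
Neither T1 nor T2 is contained in that closure, so the decomposition is lossy.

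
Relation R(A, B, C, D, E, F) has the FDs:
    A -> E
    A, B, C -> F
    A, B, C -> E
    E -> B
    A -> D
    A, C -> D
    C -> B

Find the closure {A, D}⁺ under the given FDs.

{A, B, D, E}

Start with {A, D}.
A -> E applies; add {E} → now {A, D, E}.
E -> B applies; add {B} → now {A, B, D, E}.
No further FD applies.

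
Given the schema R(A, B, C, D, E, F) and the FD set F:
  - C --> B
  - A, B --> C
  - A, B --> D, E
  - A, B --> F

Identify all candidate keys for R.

{A} never appears on the right of any FD, so every key must include it.
{A, B}⁺ = {A, B, C, D, E, F} — all of the relation — so {A, B} is a candidate key.
{A, C}⁺ = {A, B, C, D, E, F} — all of the relation — so {A, C} is a candidate key.
Any other superkey properly contains one of these, so there are no further candidate keys.

{A, B}, {A, C}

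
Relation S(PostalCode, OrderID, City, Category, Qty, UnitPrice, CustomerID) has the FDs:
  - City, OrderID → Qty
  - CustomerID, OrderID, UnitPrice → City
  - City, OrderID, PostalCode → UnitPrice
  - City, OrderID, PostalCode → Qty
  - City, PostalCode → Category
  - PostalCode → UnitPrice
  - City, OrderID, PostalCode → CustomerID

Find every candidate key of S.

{City, OrderID, PostalCode}, {CustomerID, OrderID, PostalCode}

Attributes never on any right-hand side: {OrderID, PostalCode} — every candidate key must contain all of them.
Closure of {City, OrderID, PostalCode} is {Category, City, CustomerID, OrderID, PostalCode, Qty, UnitPrice}, the whole schema; {City, OrderID, PostalCode} is a candidate key.
Closure of {CustomerID, OrderID, PostalCode} is {Category, City, CustomerID, OrderID, PostalCode, Qty, UnitPrice}, the whole schema; {CustomerID, OrderID, PostalCode} is a candidate key.
These are minimal and exhaustive — every other superkey contains one of them.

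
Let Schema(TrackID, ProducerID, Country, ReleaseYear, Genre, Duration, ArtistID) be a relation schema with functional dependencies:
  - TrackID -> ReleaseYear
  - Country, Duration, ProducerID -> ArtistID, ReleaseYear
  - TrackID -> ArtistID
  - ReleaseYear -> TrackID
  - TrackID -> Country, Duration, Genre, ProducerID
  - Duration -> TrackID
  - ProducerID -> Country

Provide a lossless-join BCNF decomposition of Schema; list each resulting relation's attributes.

Candidate keys of the original relation: {Duration}, {ReleaseYear}, {TrackID}.
{ArtistID, Country, Duration, Genre, ProducerID, ReleaseYear, TrackID}: {ProducerID} determines {Country, ProducerID} here but is not a superkey — split on ProducerID -> Country, giving {Country, ProducerID} and {ArtistID, Duration, Genre, ProducerID, ReleaseYear, TrackID}.
{Country, ProducerID} has no BCNF violation.
{ArtistID, Duration, Genre, ProducerID, ReleaseYear, TrackID} has no BCNF violation.

{ArtistID, Duration, Genre, ProducerID, ReleaseYear, TrackID}; {Country, ProducerID}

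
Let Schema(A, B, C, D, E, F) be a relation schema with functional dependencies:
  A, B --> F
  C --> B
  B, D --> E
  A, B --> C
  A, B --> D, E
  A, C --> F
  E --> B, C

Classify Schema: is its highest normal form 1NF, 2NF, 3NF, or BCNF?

3NF

Candidate keys: {A, B}, {A, C}, {A, E}. Prime attributes: {A, B, C, E}.
C --> B breaks BCNF: {C}⁺ = {B, C}, so {C} is not a superkey.
Since {B} ⊆ prime attributes and every other non-superkey FD also has a prime right side, the schema is in 3NF.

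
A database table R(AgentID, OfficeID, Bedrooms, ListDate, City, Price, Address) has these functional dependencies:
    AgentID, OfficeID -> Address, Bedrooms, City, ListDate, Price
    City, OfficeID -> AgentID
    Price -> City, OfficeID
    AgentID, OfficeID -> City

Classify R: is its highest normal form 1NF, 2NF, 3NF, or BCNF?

BCNF

Candidate keys: {AgentID, OfficeID}, {City, OfficeID}, {Price}. Prime attributes: {AgentID, City, OfficeID, Price}.
Every FD has a superkey on the left, so the relation is in BCNF.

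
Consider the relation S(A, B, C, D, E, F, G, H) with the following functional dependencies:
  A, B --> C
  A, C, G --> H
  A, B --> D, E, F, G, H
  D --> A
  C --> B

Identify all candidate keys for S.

{A, B}⁺ = {A, B, C, D, E, F, G, H}, which is every attribute, so {A, B} is a candidate key.
{A, C}⁺ = {A, B, C, D, E, F, G, H}, which is every attribute, so {A, C} is a candidate key.
{B, D}⁺ = {A, B, C, D, E, F, G, H}, which is every attribute, so {B, D} is a candidate key.
{C, D}⁺ = {A, B, C, D, E, F, G, H}, which is every attribute, so {C, D} is a candidate key.
Any other superkey properly contains one of these, so there are no further candidate keys.

{A, B}, {A, C}, {B, D}, {C, D}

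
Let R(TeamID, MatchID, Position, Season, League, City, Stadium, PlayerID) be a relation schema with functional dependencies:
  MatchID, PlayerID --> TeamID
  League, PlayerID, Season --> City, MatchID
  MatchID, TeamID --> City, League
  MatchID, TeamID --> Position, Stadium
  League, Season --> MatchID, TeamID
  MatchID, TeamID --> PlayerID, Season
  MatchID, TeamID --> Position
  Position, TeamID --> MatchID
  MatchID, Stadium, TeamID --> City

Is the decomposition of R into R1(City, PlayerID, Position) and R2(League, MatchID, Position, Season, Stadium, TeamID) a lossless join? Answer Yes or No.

No

The shared attributes are {Position} and {Position}⁺ = {Position}.
R1 ⊄ {Position} and R2 ⊄ {Position}, so the split is lossy.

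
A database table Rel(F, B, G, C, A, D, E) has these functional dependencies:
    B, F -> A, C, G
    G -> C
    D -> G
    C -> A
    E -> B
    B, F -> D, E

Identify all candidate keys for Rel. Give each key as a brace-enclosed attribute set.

{B, F}, {E, F}

No FD produces {F}, so it must be in every candidate key.
Closure of {B, F} is {A, B, C, D, E, F, G}, the whole schema; {B, F} is a candidate key.
Closure of {E, F} is {A, B, C, D, E, F, G}, the whole schema; {E, F} is a candidate key.
No proper subset of any of these is a key, and no other minimal superkey exists.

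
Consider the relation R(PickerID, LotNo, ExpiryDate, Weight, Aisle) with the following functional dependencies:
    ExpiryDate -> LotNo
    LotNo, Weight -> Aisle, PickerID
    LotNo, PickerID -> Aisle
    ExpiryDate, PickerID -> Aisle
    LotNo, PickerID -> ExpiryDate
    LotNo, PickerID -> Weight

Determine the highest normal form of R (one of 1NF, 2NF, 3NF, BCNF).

3NF

Candidate keys: {ExpiryDate, PickerID}, {ExpiryDate, Weight}, {LotNo, PickerID}, {LotNo, Weight}. Prime attributes: {ExpiryDate, LotNo, PickerID, Weight}.
For ExpiryDate -> LotNo we have {ExpiryDate}⁺ = {ExpiryDate, LotNo}; {ExpiryDate} is not a superkey, so BCNF fails.
Since {LotNo} ⊆ prime attributes and every other non-superkey FD also has a prime right side, the schema is in 3NF.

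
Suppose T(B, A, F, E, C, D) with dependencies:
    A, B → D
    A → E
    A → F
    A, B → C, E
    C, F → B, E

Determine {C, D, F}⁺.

Start with {C, D, F}.
C, F → B, E applies; add {B, E} → now {B, C, D, E, F}.
No further FD applies.

{B, C, D, E, F}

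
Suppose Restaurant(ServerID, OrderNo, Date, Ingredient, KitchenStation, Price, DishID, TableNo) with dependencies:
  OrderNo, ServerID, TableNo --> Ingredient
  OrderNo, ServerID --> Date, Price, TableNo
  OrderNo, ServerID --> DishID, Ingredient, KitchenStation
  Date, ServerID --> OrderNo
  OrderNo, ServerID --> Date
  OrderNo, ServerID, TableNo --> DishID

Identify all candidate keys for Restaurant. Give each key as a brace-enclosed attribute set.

{Date, ServerID}, {OrderNo, ServerID}

Attributes never on any right-hand side: {ServerID} — every candidate key must contain it.
{Date, ServerID}⁺ = {Date, DishID, Ingredient, KitchenStation, OrderNo, Price, ServerID, TableNo} — all of the relation — so {Date, ServerID} is a candidate key.
{OrderNo, ServerID}⁺ = {Date, DishID, Ingredient, KitchenStation, OrderNo, Price, ServerID, TableNo} — all of the relation — so {OrderNo, ServerID} is a candidate key.
These are minimal and exhaustive — every other superkey contains one of them.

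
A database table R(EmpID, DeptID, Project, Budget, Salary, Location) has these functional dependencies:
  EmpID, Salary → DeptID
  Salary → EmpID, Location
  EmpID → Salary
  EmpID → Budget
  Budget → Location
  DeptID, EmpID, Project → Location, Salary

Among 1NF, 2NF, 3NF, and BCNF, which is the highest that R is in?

1NF

Candidate keys: {EmpID, Project}, {Project, Salary}. Prime attributes: {EmpID, Project, Salary}.
For EmpID, Salary → DeptID we have {EmpID, Salary}⁺ = {Budget, DeptID, EmpID, Location, Salary}; {EmpID, Salary} is not a superkey, so BCNF fails.
EmpID, Salary → DeptID has non-prime {DeptID} on the right and a non-superkey on the left, so 3NF fails.
{EmpID} is a proper subset of the key {EmpID, Project}, and {EmpID}⁺ contains the non-prime attributes {Budget, DeptID, Location} — a partial dependency, so 2NF is violated.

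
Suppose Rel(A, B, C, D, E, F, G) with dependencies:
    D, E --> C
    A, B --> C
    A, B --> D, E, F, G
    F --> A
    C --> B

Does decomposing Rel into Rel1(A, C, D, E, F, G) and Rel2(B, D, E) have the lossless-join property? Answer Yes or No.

The shared attributes are {D, E} and {D, E}⁺ = {B, C, D, E}.
This includes all of Rel2, so the common attributes are a superkey of Rel2 — the join is lossless.

Yes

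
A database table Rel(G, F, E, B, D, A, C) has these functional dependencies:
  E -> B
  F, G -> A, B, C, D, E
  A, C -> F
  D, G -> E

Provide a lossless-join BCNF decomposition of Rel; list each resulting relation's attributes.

Candidate keys of the original relation: {A, C, G}, {F, G}.
In {A, B, C, D, E, F, G}, {E} is not a superkey ({E}⁺ restricted to this set is {B, E}), so split on E -> B into {B, E} and {A, C, D, E, F, G}.
{B, E} is in BCNF.
In {A, C, D, E, F, G}, {A, C} is not a superkey ({A, C}⁺ restricted to this set is {A, C, F}), so split on A, C -> F into {A, C, F} and {A, C, D, E, G}.
{A, C, F} is in BCNF.
In {A, C, D, E, G}, {D, G} is not a superkey ({D, G}⁺ restricted to this set is {D, E, G}), so split on D, G -> E into {D, E, G} and {A, C, D, G}.
{D, E, G} is in BCNF.
{A, C, D, G} is in BCNF.

{A, C, D, G}; {A, C, F}; {B, E}; {D, E, G}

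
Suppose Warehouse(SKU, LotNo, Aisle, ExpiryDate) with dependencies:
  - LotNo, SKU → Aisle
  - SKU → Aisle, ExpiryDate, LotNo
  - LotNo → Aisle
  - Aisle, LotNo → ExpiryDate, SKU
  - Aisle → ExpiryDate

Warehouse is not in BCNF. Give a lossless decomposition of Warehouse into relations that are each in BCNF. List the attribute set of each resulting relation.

{Aisle, ExpiryDate}; {Aisle, LotNo, SKU}

Candidate keys of the original relation: {LotNo}, {SKU}.
Within {Aisle, ExpiryDate, LotNo, SKU}: {Aisle}⁺ ∩ {Aisle, ExpiryDate, LotNo, SKU} = {Aisle, ExpiryDate}, not the whole set, so Aisle → ExpiryDate violates BCNF; decompose into {Aisle, ExpiryDate} and {Aisle, LotNo, SKU}.
{Aisle, ExpiryDate}: every determinant is a superkey — BCNF.
{Aisle, LotNo, SKU}: every determinant is a superkey — BCNF.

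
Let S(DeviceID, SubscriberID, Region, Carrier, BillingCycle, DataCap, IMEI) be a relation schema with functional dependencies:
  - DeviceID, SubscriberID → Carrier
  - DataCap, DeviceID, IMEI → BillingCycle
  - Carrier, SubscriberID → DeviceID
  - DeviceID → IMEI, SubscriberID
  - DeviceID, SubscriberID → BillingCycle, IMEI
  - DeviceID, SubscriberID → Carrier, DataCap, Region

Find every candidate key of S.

{Carrier, SubscriberID}, {DeviceID}

{DeviceID} is a candidate key since {DeviceID}⁺ = {BillingCycle, Carrier, DataCap, DeviceID, IMEI, Region, SubscriberID} covers every attribute.
{Carrier, SubscriberID} is a candidate key since {Carrier, SubscriberID}⁺ = {BillingCycle, Carrier, DataCap, DeviceID, IMEI, Region, SubscriberID} covers every attribute.
These are minimal and exhaustive — every other superkey contains one of them.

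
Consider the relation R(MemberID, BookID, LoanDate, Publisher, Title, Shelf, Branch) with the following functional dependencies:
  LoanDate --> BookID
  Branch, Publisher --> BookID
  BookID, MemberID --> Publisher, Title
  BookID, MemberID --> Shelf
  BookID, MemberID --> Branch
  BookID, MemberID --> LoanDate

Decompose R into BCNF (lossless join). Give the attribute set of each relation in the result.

{BookID, LoanDate}; {Branch, LoanDate, MemberID, Publisher, Shelf, Title}

Candidate keys of the original relation: {BookID, MemberID}, {Branch, MemberID, Publisher}, {LoanDate, MemberID}.
Within {BookID, Branch, LoanDate, MemberID, Publisher, Shelf, Title}: {LoanDate}⁺ ∩ {BookID, Branch, LoanDate, MemberID, Publisher, Shelf, Title} = {BookID, LoanDate}, not the whole set, so LoanDate --> BookID violates BCNF; decompose into {BookID, LoanDate} and {Branch, LoanDate, MemberID, Publisher, Shelf, Title}.
{BookID, LoanDate}: every determinant is a superkey — BCNF.
{Branch, LoanDate, MemberID, Publisher, Shelf, Title}: every determinant is a superkey — BCNF.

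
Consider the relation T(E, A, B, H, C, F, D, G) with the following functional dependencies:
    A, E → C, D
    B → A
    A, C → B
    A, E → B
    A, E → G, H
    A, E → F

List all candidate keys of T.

{A, E}, {B, E}

No FD produces {E}, so it must be in every candidate key.
{A, E} is a candidate key since {A, E}⁺ = {A, B, C, D, E, F, G, H} covers every attribute.
{B, E} is a candidate key since {B, E}⁺ = {A, B, C, D, E, F, G, H} covers every attribute.
Any other superkey properly contains one of these, so there are no further candidate keys.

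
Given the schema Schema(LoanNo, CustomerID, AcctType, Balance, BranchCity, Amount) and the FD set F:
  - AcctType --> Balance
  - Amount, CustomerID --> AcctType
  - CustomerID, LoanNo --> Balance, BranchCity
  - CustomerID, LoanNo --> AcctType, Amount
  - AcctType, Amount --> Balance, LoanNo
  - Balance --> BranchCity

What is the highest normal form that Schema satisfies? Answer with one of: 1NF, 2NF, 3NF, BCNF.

2NF

Candidate keys: {Amount, CustomerID}, {CustomerID, LoanNo}. Prime attributes: {Amount, CustomerID, LoanNo}.
For AcctType --> Balance we have {AcctType}⁺ = {AcctType, Balance, BranchCity}; {AcctType} is not a superkey, so BCNF fails.
Because {Balance} is non-prime and the left side of AcctType --> Balance is not a superkey, the relation is not in 3NF.
No non-prime attribute depends on a proper subset of any candidate key, so 2NF holds.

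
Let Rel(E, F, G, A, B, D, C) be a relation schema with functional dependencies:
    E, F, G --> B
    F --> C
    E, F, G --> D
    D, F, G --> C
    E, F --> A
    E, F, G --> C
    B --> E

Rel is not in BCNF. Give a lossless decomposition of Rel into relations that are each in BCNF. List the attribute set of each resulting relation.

{A, E, F}; {B, D, F, G}; {B, E}; {C, F}

Candidate keys of the original relation: {B, F, G}, {E, F, G}.
Within {A, B, C, D, E, F, G}: {F}⁺ ∩ {A, B, C, D, E, F, G} = {C, F}, not the whole set, so F --> C violates BCNF; decompose into {C, F} and {A, B, D, E, F, G}.
{C, F} has no BCNF violation.
Within {A, B, D, E, F, G}: {E, F}⁺ ∩ {A, B, D, E, F, G} = {A, E, F}, not the whole set, so E, F --> A violates BCNF; decompose into {A, E, F} and {B, D, E, F, G}.
{A, E, F} has no BCNF violation.
Within {B, D, E, F, G}: {B}⁺ ∩ {B, D, E, F, G} = {B, E}, not the whole set, so B --> E violates BCNF; decompose into {B, E} and {B, D, F, G}.
{B, E} has no BCNF violation.
{B, D, F, G} has no BCNF violation.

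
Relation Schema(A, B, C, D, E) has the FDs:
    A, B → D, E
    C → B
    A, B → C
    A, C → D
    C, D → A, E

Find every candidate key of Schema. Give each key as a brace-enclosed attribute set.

{A, B}⁺ = {A, B, C, D, E}, which is every attribute, so {A, B} is a candidate key.
{A, C}⁺ = {A, B, C, D, E}, which is every attribute, so {A, C} is a candidate key.
{C, D}⁺ = {A, B, C, D, E}, which is every attribute, so {C, D} is a candidate key.
No proper subset of any of these is a key, and no other minimal superkey exists.

{A, B}, {A, C}, {C, D}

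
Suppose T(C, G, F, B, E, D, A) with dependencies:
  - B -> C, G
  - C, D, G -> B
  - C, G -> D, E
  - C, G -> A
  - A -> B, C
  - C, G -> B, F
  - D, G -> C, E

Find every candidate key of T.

{A}, {B}, {C, G}, {D, G}

{A} is a candidate key since {A}⁺ = {A, B, C, D, E, F, G} covers every attribute.
{B} is a candidate key since {B}⁺ = {A, B, C, D, E, F, G} covers every attribute.
{C, G} is a candidate key since {C, G}⁺ = {A, B, C, D, E, F, G} covers every attribute.
{D, G} is a candidate key since {D, G}⁺ = {A, B, C, D, E, F, G} covers every attribute.
No proper subset of any of these is a key, and no other minimal superkey exists.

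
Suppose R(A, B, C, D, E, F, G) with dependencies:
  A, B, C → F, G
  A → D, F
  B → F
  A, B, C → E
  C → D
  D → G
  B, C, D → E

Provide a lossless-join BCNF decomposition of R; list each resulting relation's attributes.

{A, B, C}; {A, D, F}; {B, C, E}; {D, G}

Candidate key of the original relation: {A, B, C}.
In {A, B, C, D, E, F, G}, {A} is not a superkey ({A}⁺ restricted to this set is {A, D, F, G}), so split on A → D, F, G into {A, D, F, G} and {A, B, C, E}.
In {A, D, F, G}, {D} is not a superkey ({D}⁺ restricted to this set is {D, G}), so split on D → G into {D, G} and {A, D, F}.
{D, G}: every determinant is a superkey — BCNF.
{A, D, F}: every determinant is a superkey — BCNF.
In {A, B, C, E}, {B, C} is not a superkey ({B, C}⁺ restricted to this set is {B, C, E}), so split on B, C → E into {B, C, E} and {A, B, C}.
{B, C, E}: every determinant is a superkey — BCNF.
{A, B, C}: every determinant is a superkey — BCNF.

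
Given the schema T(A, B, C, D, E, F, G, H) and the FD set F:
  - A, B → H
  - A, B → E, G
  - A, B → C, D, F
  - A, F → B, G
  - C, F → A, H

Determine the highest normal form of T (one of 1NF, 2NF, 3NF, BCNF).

Candidate keys: {A, B}, {A, F}, {C, F}. Prime attributes: {A, B, C, F}.
The left-hand side of every FD is a superkey, so BCNF is satisfied.

BCNF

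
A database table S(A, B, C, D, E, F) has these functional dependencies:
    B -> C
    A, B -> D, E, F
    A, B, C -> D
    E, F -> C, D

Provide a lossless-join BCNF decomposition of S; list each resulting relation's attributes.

Candidate key of the original relation: {A, B}.
{A, B, C, D, E, F}: {B} determines {B, C} here but is not a superkey — split on B -> C, giving {B, C} and {A, B, D, E, F}.
{B, C} has no BCNF violation.
{A, B, D, E, F}: {E, F} determines {D, E, F} here but is not a superkey — split on E, F -> D, giving {D, E, F} and {A, B, E, F}.
{D, E, F} has no BCNF violation.
{A, B, E, F} has no BCNF violation.

{A, B, E, F}; {B, C}; {D, E, F}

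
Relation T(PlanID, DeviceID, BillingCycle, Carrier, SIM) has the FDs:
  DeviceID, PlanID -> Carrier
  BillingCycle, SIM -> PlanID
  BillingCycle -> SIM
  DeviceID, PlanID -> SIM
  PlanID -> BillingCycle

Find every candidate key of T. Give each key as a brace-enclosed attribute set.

{BillingCycle, DeviceID}, {DeviceID, PlanID}

{DeviceID} never appears on the right of any FD, so every key must include it.
Closure of {BillingCycle, DeviceID} is {BillingCycle, Carrier, DeviceID, PlanID, SIM}, the whole schema; {BillingCycle, DeviceID} is a candidate key.
Closure of {DeviceID, PlanID} is {BillingCycle, Carrier, DeviceID, PlanID, SIM}, the whole schema; {DeviceID, PlanID} is a candidate key.
These are minimal and exhaustive — every other superkey contains one of them.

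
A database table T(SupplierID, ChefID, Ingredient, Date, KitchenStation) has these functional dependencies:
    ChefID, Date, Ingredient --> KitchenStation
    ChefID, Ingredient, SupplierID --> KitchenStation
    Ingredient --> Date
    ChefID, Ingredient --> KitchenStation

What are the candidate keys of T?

{ChefID, Ingredient, SupplierID}

{ChefID, Ingredient, SupplierID} never appear on the right of any FD, so every key must include all of them.
{ChefID, Ingredient, SupplierID}⁺ = {ChefID, Date, Ingredient, KitchenStation, SupplierID} — all of the relation — so {ChefID, Ingredient, SupplierID} is a candidate key.
No smaller or unrelated set reaches every attribute, so there are no other keys.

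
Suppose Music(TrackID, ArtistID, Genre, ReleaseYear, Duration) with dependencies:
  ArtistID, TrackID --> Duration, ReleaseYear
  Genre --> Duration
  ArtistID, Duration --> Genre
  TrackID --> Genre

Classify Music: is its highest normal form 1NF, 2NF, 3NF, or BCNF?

Candidate key: {ArtistID, TrackID}. Prime attributes: {ArtistID, TrackID}.
For Genre --> Duration we have {Genre}⁺ = {Duration, Genre}; {Genre} is not a superkey, so BCNF fails.
Genre --> Duration has non-prime {Duration} on the right and a non-superkey on the left, so 3NF fails.
Since {TrackID} ⊂ {ArtistID, TrackID} and {TrackID}⁺ ⊇ {Duration, Genre} with {Duration, Genre} non-prime, there is a partial dependency; 2NF fails.

1NF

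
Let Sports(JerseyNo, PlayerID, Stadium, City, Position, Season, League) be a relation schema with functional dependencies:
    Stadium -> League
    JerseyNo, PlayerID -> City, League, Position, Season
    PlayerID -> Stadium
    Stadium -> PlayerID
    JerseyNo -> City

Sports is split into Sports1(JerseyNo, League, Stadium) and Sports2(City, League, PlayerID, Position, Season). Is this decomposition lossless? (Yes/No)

No

Common attributes: {League}; their closure is {League}.
Sports1 ⊄ {League} and Sports2 ⊄ {League}, so the split is lossy.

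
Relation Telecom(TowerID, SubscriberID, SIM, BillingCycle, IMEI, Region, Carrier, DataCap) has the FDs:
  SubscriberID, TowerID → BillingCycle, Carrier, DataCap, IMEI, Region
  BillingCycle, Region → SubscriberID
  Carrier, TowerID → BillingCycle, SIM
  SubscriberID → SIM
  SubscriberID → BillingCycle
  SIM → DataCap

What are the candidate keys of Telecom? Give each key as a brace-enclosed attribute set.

{BillingCycle, Region, TowerID}, {Carrier, Region, TowerID}, {SubscriberID, TowerID}

No FD produces {TowerID}, so it must be in every candidate key.
{SubscriberID, TowerID} is a candidate key since {SubscriberID, TowerID}⁺ = {BillingCycle, Carrier, DataCap, IMEI, Region, SIM, SubscriberID, TowerID} covers every attribute.
{BillingCycle, Region, TowerID} is a candidate key since {BillingCycle, Region, TowerID}⁺ = {BillingCycle, Carrier, DataCap, IMEI, Region, SIM, SubscriberID, TowerID} covers every attribute.
{Carrier, Region, TowerID} is a candidate key since {Carrier, Region, TowerID}⁺ = {BillingCycle, Carrier, DataCap, IMEI, Region, SIM, SubscriberID, TowerID} covers every attribute.
These are minimal and exhaustive — every other superkey contains one of them.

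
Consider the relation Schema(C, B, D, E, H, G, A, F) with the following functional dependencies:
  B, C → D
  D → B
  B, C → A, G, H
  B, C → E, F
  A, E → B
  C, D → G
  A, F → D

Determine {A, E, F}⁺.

Start with {A, E, F}.
A, E → B applies; add {B} → now {A, B, E, F}.
A, F → D applies; add {D} → now {A, B, D, E, F}.
No further FD applies.

{A, B, D, E, F}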